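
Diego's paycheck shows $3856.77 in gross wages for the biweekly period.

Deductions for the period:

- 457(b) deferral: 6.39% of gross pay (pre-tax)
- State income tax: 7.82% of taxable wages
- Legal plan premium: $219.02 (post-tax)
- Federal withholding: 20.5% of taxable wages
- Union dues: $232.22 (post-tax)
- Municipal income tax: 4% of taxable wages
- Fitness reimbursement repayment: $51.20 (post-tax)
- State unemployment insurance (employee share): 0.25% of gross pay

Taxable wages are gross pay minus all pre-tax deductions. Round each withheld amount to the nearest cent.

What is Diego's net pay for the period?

457(b) deferral: $3856.77 × 0.0639 = $246.45
Taxable wages = $3856.77 − $246.45 = $3610.32
Municipal income tax: $3610.32 × 0.04 = $144.41
Federal withholding: $3610.32 × 0.205 = $740.12
State income tax: $3610.32 × 0.0782 = $282.33
State unemployment insurance (employee share): $3856.77 × 0.0025 = $9.64
Fitness reimbursement repayment: $51.20
Union dues: $232.22
Legal plan premium: $219.02
Total deductions = $246.45 + $144.41 + $740.12 + $282.33 + $9.64 + $51.20 + $232.22 + $219.02 = $1925.39
Net pay = $3856.77 − $1925.39 = $1931.38

$1931.38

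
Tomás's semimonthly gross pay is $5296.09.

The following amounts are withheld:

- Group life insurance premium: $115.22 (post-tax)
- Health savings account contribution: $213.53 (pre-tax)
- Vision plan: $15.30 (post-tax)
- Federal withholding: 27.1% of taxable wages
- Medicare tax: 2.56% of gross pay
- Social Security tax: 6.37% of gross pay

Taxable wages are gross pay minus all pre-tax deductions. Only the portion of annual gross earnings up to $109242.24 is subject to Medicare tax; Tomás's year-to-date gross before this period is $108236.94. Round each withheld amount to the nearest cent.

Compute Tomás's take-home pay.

Health savings account contribution: $213.53
Taxable wages = $5296.09 − $213.53 = $5082.56
Federal withholding: $5082.56 × 0.271 = $1377.37
Social Security tax: $5296.09 × 0.0637 = $337.36
Medicare tax: only $109242.24 − $108236.94 = $1005.30 of this check is subject → $1005.30 × 0.0256 = $25.74
Vision plan: $15.30
Group life insurance premium: $115.22
Total deductions = $213.53 + $1377.37 + $337.36 + $25.74 + $15.30 + $115.22 = $2084.52
Net pay = $5296.09 − $2084.52 = $3211.57

$3211.57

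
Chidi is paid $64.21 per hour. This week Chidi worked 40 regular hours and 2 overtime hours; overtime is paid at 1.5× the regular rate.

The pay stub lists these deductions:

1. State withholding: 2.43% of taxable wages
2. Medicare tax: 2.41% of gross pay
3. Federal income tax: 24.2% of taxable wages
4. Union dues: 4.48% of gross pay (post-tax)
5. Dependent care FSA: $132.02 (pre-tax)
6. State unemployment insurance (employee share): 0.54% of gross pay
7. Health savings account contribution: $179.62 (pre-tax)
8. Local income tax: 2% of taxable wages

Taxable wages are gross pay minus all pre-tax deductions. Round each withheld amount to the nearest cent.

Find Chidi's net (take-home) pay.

Regular pay: 40 × $64.21 = $2,568.40
Overtime pay: 2 × $64.21 × 1.5 = $192.63
Gross pay = $2,568.40 + $192.63 = $2,761.03
Dependent care FSA: $132.02
Health savings account contribution: $179.62
Pre-tax total = $132.02 + $179.62 = $311.64
Taxable wages = $2,761.03 − $311.64 = $2,449.39
Local income tax: $2,449.39 × 0.02 = $48.99
Federal income tax: $2,449.39 × 0.242 = $592.75
State withholding: $2,449.39 × 0.0243 = $59.52
State unemployment insurance (employee share): $2,761.03 × 0.0054 = $14.91
Medicare tax: $2,761.03 × 0.0241 = $66.54
Union dues: $2,761.03 × 0.0448 = $123.69
Total deductions = $132.02 + $179.62 + $48.99 + $592.75 + $59.52 + $14.91 + $66.54 + $123.69 = $1,218.04
Net pay = $2,761.03 − $1,218.04 = $1,542.99

$1,542.99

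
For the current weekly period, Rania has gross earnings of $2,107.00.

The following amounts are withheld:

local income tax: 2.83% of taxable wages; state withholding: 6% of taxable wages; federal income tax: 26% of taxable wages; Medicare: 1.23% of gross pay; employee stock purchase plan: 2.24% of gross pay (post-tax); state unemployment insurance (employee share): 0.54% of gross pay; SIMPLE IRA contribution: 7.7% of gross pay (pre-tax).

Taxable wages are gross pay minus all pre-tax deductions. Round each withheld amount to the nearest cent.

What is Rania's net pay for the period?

$1,182.89

SIMPLE IRA contribution: $2,107.00 × 0.077 = $162.24
Taxable wages = $2,107.00 − $162.24 = $1,944.76
Local income tax: $1,944.76 × 0.0283 = $55.04
State withholding: $1,944.76 × 0.06 = $116.69
Federal income tax: $1,944.76 × 0.26 = $505.64
State unemployment insurance (employee share): $2,107.00 × 0.0054 = $11.38
Medicare: $2,107.00 × 0.0123 = $25.92
Employee stock purchase plan: $2,107.00 × 0.0224 = $47.20
Total deductions = $162.24 + $55.04 + $116.69 + $505.64 + $11.38 + $25.92 + $47.20 = $924.11
Net pay = $2,107.00 − $924.11 = $1,182.89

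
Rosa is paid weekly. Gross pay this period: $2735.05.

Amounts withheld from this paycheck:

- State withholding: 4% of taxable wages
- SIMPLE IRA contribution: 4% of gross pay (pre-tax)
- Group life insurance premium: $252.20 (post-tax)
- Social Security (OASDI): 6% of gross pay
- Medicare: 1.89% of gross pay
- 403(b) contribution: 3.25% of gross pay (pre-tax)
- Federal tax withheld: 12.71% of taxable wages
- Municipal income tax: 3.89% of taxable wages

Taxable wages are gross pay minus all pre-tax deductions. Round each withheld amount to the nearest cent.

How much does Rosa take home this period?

$1546.20

403(b) contribution: $2735.05 × 0.0325 = $88.89
SIMPLE IRA contribution: $2735.05 × 0.04 = $109.40
Pre-tax total = $88.89 + $109.40 = $198.29
Taxable wages = $2735.05 − $198.29 = $2536.76
Municipal income tax: $2536.76 × 0.0389 = $98.68
Federal tax withheld: $2536.76 × 0.1271 = $322.42
State withholding: $2536.76 × 0.04 = $101.47
Medicare: $2735.05 × 0.0189 = $51.69
Social Security (OASDI): $2735.05 × 0.06 = $164.10
Group life insurance premium: $252.20
Total deductions = $88.89 + $109.40 + $98.68 + $322.42 + $101.47 + $51.69 + $164.10 + $252.20 = $1188.85
Net pay = $2735.05 − $1188.85 = $1546.20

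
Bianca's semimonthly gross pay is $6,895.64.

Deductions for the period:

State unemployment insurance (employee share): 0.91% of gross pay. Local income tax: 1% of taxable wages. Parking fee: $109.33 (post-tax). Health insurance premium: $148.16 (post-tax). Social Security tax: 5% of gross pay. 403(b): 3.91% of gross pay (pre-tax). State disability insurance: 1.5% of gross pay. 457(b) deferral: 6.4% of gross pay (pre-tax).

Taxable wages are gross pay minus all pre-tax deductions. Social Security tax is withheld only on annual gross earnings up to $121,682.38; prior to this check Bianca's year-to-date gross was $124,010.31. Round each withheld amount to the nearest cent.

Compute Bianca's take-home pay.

$5,699.18

403(b): $6,895.64 × 0.0391 = $269.62
457(b) deferral: $6,895.64 × 0.064 = $441.32
Pre-tax total = $269.62 + $441.32 = $710.94
Taxable wages = $6,895.64 − $710.94 = $6,184.70
Local income tax: $6,184.70 × 0.01 = $61.85
Social Security tax: annual cap $121,682.38 already reached (YTD $124,010.31), so $0.00
State disability insurance: $6,895.64 × 0.015 = $103.43
State unemployment insurance (employee share): $6,895.64 × 0.0091 = $62.75
Parking fee: $109.33
Health insurance premium: $148.16
Total deductions = $269.62 + $441.32 + $61.85 + $0.00 + $103.43 + $62.75 + $109.33 + $148.16 = $1,196.46
Net pay = $6,895.64 − $1,196.46 = $5,699.18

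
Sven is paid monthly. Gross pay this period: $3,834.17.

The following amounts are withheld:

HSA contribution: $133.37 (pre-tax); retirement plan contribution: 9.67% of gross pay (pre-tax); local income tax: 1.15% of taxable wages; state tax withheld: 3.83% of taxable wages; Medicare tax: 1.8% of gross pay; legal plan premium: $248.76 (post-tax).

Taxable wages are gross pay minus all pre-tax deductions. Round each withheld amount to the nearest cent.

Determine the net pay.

Retirement plan contribution: $3,834.17 × 0.0967 = $370.76
HSA contribution: $133.37
Pre-tax total = $370.76 + $133.37 = $504.13
Taxable wages = $3,834.17 − $504.13 = $3,330.04
Local income tax: $3,330.04 × 0.0115 = $38.30
State tax withheld: $3,330.04 × 0.0383 = $127.54
Medicare tax: $3,834.17 × 0.018 = $69.02
Legal plan premium: $248.76
Total deductions = $370.76 + $133.37 + $38.30 + $127.54 + $69.02 + $248.76 = $987.75
Net pay = $3,834.17 − $987.75 = $2,846.42

$2,846.42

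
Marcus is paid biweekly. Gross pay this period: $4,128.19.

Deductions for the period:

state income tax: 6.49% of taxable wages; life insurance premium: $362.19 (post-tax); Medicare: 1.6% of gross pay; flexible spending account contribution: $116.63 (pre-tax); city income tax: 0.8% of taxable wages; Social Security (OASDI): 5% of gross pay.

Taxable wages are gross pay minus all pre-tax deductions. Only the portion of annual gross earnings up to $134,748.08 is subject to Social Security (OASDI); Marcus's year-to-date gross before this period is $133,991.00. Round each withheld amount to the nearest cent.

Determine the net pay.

$3,253.03

Flexible spending account contribution: $116.63
Taxable wages = $4,128.19 − $116.63 = $4,011.56
State income tax: $4,011.56 × 0.0649 = $260.35
City income tax: $4,011.56 × 0.008 = $32.09
Medicare: $4,128.19 × 0.016 = $66.05
Social Security (OASDI): only $134,748.08 − $133,991.00 = $757.08 of this check is subject → $757.08 × 0.05 = $37.85
Life insurance premium: $362.19
Total deductions = $116.63 + $260.35 + $32.09 + $66.05 + $37.85 + $362.19 = $875.16
Net pay = $4,128.19 − $875.16 = $3,253.03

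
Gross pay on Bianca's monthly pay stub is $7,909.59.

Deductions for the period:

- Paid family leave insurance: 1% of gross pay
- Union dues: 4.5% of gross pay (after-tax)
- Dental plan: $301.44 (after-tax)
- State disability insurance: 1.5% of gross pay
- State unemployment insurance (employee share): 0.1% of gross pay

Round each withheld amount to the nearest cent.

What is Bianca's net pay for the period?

Paid family leave insurance: $7,909.59 × 0.01 = $79.10
State disability insurance: $7,909.59 × 0.015 = $118.64
State unemployment insurance (employee share): $7,909.59 × 0.001 = $7.91
Dental plan: $301.44
Union dues: $7,909.59 × 0.045 = $355.93
Total deductions = $79.10 + $118.64 + $7.91 + $301.44 + $355.93 = $863.02
Net pay = $7,909.59 − $863.02 = $7,046.57

$7,046.57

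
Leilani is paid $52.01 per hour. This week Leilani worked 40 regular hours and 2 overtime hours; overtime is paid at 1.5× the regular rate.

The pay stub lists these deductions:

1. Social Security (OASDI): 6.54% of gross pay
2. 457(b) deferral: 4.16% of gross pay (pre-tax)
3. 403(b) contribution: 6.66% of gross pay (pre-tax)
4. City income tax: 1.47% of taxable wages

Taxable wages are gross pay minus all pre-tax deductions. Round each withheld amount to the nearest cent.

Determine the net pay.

$1818.86

Regular pay: 40 × $52.01 = $2080.40
Overtime pay: 2 × $52.01 × 1.5 = $156.03
Gross pay = $2080.40 + $156.03 = $2236.43
403(b) contribution: $2236.43 × 0.0666 = $148.95
457(b) deferral: $2236.43 × 0.0416 = $93.04
Pre-tax total = $148.95 + $93.04 = $241.99
Taxable wages = $2236.43 − $241.99 = $1994.44
City income tax: $1994.44 × 0.0147 = $29.32
Social Security (OASDI): $2236.43 × 0.0654 = $146.26
Total deductions = $148.95 + $93.04 + $29.32 + $146.26 = $417.57
Net pay = $2236.43 − $417.57 = $1818.86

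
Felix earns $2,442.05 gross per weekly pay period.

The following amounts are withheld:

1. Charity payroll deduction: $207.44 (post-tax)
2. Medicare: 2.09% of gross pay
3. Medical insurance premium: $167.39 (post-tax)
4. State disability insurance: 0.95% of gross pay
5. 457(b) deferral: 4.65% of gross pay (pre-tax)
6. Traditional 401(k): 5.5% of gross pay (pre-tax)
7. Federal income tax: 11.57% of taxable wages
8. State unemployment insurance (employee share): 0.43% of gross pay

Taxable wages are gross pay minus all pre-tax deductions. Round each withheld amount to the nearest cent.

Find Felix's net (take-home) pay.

457(b) deferral: $2,442.05 × 0.0465 = $113.56
Traditional 401(k): $2,442.05 × 0.055 = $134.31
Pre-tax total = $113.56 + $134.31 = $247.87
Taxable wages = $2,442.05 − $247.87 = $2,194.18
Federal income tax: $2,194.18 × 0.1157 = $253.87
State disability insurance: $2,442.05 × 0.0095 = $23.20
Medicare: $2,442.05 × 0.0209 = $51.04
State unemployment insurance (employee share): $2,442.05 × 0.0043 = $10.50
Medical insurance premium: $167.39
Charity payroll deduction: $207.44
Total deductions = $113.56 + $134.31 + $253.87 + $23.20 + $51.04 + $10.50 + $167.39 + $207.44 = $961.31
Net pay = $2,442.05 − $961.31 = $1,480.74

$1,480.74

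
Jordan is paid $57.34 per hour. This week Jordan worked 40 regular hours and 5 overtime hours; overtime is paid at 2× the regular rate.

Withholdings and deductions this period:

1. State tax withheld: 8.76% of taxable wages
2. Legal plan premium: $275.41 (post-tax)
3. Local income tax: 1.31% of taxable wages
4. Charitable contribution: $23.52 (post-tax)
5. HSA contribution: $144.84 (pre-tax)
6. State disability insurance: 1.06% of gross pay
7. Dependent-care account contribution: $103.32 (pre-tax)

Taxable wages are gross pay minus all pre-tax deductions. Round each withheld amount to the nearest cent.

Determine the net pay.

$2025.80

Regular pay: 40 × $57.34 = $2293.60
Overtime pay: 5 × $57.34 × 2 = $573.40
Gross pay = $2293.60 + $573.40 = $2867.00
Dependent-care account contribution: $103.32
HSA contribution: $144.84
Pre-tax total = $103.32 + $144.84 = $248.16
Taxable wages = $2867.00 − $248.16 = $2618.84
State tax withheld: $2618.84 × 0.0876 = $229.41
Local income tax: $2618.84 × 0.0131 = $34.31
State disability insurance: $2867.00 × 0.0106 = $30.39
Legal plan premium: $275.41
Charitable contribution: $23.52
Total deductions = $103.32 + $144.84 + $229.41 + $34.31 + $30.39 + $275.41 + $23.52 = $841.20
Net pay = $2867.00 − $841.20 = $2025.80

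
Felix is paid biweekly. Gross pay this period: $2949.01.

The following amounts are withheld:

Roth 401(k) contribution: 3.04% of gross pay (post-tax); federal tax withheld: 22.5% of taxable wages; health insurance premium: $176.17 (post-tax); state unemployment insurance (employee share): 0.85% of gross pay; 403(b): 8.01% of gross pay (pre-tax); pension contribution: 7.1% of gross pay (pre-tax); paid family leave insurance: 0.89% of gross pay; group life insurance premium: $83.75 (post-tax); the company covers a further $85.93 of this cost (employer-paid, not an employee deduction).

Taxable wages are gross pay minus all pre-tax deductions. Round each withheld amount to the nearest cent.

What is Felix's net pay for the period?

Pension contribution: $2949.01 × 0.071 = $209.38
403(b): $2949.01 × 0.0801 = $236.22
Pre-tax total = $209.38 + $236.22 = $445.60
Taxable wages = $2949.01 − $445.60 = $2503.41
Federal tax withheld: $2503.41 × 0.225 = $563.27
Paid family leave insurance: $2949.01 × 0.0089 = $26.25
State unemployment insurance (employee share): $2949.01 × 0.0085 = $25.07
Health insurance premium: $176.17
Group life insurance premium: $83.75
Roth 401(k) contribution: $2949.01 × 0.0304 = $89.65
(Employer's $85.93 toward group life insurance premium is not withheld from the employee.)
Total deductions = $209.38 + $236.22 + $563.27 + $26.25 + $25.07 + $176.17 + $83.75 + $89.65 = $1409.76
Net pay = $2949.01 − $1409.76 = $1539.25

$1539.25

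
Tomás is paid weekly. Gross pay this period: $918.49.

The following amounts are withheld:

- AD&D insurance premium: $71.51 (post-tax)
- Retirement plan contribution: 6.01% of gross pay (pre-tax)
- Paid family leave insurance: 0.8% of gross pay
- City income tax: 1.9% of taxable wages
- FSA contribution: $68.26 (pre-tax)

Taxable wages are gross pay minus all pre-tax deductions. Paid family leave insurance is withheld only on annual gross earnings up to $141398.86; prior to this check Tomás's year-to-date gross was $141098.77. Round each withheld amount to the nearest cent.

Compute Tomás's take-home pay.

$706.01

FSA contribution: $68.26
Retirement plan contribution: $918.49 × 0.0601 = $55.20
Pre-tax total = $68.26 + $55.20 = $123.46
Taxable wages = $918.49 − $123.46 = $795.03
City income tax: $795.03 × 0.019 = $15.11
Paid family leave insurance: only $141398.86 − $141098.77 = $300.09 of this check is subject → $300.09 × 0.008 = $2.40
AD&D insurance premium: $71.51
Total deductions = $68.26 + $55.20 + $15.11 + $2.40 + $71.51 = $212.48
Net pay = $918.49 − $212.48 = $706.01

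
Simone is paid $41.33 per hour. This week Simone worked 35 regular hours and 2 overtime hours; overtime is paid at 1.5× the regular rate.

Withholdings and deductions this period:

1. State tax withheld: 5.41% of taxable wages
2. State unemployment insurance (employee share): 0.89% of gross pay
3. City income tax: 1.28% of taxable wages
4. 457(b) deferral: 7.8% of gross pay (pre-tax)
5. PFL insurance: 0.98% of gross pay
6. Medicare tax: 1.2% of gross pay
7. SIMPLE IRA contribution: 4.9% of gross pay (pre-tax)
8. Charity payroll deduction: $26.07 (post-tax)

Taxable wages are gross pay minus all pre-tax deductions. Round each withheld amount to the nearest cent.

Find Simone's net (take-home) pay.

Regular pay: 35 × $41.33 = $1,446.55
Overtime pay: 2 × $41.33 × 1.5 = $123.99
Gross pay = $1,446.55 + $123.99 = $1,570.54
SIMPLE IRA contribution: $1,570.54 × 0.049 = $76.96
457(b) deferral: $1,570.54 × 0.078 = $122.50
Pre-tax total = $76.96 + $122.50 = $199.46
Taxable wages = $1,570.54 − $199.46 = $1,371.08
State tax withheld: $1,371.08 × 0.0541 = $74.18
City income tax: $1,371.08 × 0.0128 = $17.55
State unemployment insurance (employee share): $1,570.54 × 0.0089 = $13.98
PFL insurance: $1,570.54 × 0.0098 = $15.39
Medicare tax: $1,570.54 × 0.012 = $18.85
Charity payroll deduction: $26.07
Total deductions = $76.96 + $122.50 + $74.18 + $17.55 + $13.98 + $15.39 + $18.85 + $26.07 = $365.48
Net pay = $1,570.54 − $365.48 = $1,205.06

$1,205.06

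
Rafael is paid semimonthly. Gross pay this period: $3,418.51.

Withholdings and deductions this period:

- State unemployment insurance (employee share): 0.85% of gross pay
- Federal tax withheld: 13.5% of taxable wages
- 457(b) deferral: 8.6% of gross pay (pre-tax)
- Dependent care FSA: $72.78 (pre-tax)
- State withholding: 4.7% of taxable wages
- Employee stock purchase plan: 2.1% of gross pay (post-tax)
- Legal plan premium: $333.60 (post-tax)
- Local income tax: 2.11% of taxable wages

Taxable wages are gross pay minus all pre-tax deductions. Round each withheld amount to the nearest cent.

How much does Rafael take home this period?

$1,997.49

Dependent care FSA: $72.78
457(b) deferral: $3,418.51 × 0.086 = $293.99
Pre-tax total = $72.78 + $293.99 = $366.77
Taxable wages = $3,418.51 − $366.77 = $3,051.74
Local income tax: $3,051.74 × 0.0211 = $64.39
Federal tax withheld: $3,051.74 × 0.135 = $411.98
State withholding: $3,051.74 × 0.047 = $143.43
State unemployment insurance (employee share): $3,418.51 × 0.0085 = $29.06
Legal plan premium: $333.60
Employee stock purchase plan: $3,418.51 × 0.021 = $71.79
Total deductions = $72.78 + $293.99 + $64.39 + $411.98 + $143.43 + $29.06 + $333.60 + $71.79 = $1,421.02
Net pay = $3,418.51 − $1,421.02 = $1,997.49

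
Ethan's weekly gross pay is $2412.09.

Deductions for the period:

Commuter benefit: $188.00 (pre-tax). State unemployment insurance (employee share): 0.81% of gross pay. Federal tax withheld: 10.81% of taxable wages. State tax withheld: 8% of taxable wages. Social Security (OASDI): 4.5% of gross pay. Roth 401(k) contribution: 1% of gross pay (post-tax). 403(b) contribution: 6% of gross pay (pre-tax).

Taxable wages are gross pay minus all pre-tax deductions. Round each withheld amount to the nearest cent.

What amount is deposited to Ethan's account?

$1536.03

Commuter benefit: $188.00
403(b) contribution: $2412.09 × 0.06 = $144.73
Pre-tax total = $188.00 + $144.73 = $332.73
Taxable wages = $2412.09 − $332.73 = $2079.36
State tax withheld: $2079.36 × 0.08 = $166.35
Federal tax withheld: $2079.36 × 0.1081 = $224.78
Social Security (OASDI): $2412.09 × 0.045 = $108.54
State unemployment insurance (employee share): $2412.09 × 0.0081 = $19.54
Roth 401(k) contribution: $2412.09 × 0.01 = $24.12
Total deductions = $188.00 + $144.73 + $166.35 + $224.78 + $108.54 + $19.54 + $24.12 = $876.06
Net pay = $2412.09 − $876.06 = $1536.03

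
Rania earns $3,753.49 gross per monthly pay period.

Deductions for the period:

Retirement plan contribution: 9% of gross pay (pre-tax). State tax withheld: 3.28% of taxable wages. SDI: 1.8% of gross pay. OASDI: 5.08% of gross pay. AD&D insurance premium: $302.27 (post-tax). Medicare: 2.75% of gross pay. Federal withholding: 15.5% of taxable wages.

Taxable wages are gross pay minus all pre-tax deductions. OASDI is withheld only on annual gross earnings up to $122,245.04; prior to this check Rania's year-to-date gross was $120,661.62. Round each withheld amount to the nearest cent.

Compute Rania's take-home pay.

$2,220.73

Retirement plan contribution: $3,753.49 × 0.09 = $337.81
Taxable wages = $3,753.49 − $337.81 = $3,415.68
State tax withheld: $3,415.68 × 0.0328 = $112.03
Federal withholding: $3,415.68 × 0.155 = $529.43
Medicare: $3,753.49 × 0.0275 = $103.22
SDI: $3,753.49 × 0.018 = $67.56
OASDI: only $122,245.04 − $120,661.62 = $1,583.42 of this check is subject → $1,583.42 × 0.0508 = $80.44
AD&D insurance premium: $302.27
Total deductions = $337.81 + $112.03 + $529.43 + $103.22 + $67.56 + $80.44 + $302.27 = $1,532.76
Net pay = $3,753.49 − $1,532.76 = $2,220.73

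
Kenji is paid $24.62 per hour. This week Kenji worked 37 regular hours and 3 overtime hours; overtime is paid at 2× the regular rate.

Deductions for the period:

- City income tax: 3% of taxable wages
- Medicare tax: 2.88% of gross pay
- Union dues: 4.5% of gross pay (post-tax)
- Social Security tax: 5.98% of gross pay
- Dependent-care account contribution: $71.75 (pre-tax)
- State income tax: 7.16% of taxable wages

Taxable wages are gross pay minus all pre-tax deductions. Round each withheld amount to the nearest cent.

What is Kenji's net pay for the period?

$745.20

Regular pay: 37 × $24.62 = $910.94
Overtime pay: 3 × $24.62 × 2 = $147.72
Gross pay = $910.94 + $147.72 = $1058.66
Dependent-care account contribution: $71.75
Taxable wages = $1058.66 − $71.75 = $986.91
City income tax: $986.91 × 0.03 = $29.61
State income tax: $986.91 × 0.0716 = $70.66
Social Security tax: $1058.66 × 0.0598 = $63.31
Medicare tax: $1058.66 × 0.0288 = $30.49
Union dues: $1058.66 × 0.045 = $47.64
Total deductions = $71.75 + $29.61 + $70.66 + $63.31 + $30.49 + $47.64 = $313.46
Net pay = $1058.66 − $313.46 = $745.20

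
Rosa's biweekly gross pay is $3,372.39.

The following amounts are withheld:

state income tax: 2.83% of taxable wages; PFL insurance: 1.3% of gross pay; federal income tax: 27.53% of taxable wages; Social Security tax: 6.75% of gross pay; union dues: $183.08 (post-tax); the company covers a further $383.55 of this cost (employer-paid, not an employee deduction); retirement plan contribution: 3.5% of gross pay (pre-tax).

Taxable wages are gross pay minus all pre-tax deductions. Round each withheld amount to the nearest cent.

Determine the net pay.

$1,811.77

Retirement plan contribution: $3,372.39 × 0.035 = $118.03
Taxable wages = $3,372.39 − $118.03 = $3,254.36
Federal income tax: $3,254.36 × 0.2753 = $895.93
State income tax: $3,254.36 × 0.0283 = $92.10
Social Security tax: $3,372.39 × 0.0675 = $227.64
PFL insurance: $3,372.39 × 0.013 = $43.84
Union dues: $183.08
(Employer's $383.55 toward union dues is not withheld from the employee.)
Total deductions = $118.03 + $895.93 + $92.10 + $227.64 + $43.84 + $183.08 = $1,560.62
Net pay = $3,372.39 − $1,560.62 = $1,811.77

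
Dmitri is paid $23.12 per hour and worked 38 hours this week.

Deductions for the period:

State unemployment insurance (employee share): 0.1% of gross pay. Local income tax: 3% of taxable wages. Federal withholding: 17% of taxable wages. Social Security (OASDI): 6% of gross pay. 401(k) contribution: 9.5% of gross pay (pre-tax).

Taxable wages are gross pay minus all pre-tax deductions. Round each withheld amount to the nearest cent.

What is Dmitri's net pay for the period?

$582.49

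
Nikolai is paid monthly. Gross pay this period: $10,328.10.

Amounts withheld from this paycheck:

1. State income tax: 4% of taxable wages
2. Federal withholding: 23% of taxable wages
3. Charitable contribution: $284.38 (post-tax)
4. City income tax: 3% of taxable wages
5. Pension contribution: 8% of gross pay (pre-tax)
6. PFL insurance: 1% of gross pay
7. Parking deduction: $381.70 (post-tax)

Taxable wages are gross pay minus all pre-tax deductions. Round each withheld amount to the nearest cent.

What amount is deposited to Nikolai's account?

$5,881.93

Pension contribution: $10,328.10 × 0.08 = $826.25
Taxable wages = $10,328.10 − $826.25 = $9,501.85
Federal withholding: $9,501.85 × 0.23 = $2,185.43
State income tax: $9,501.85 × 0.04 = $380.07
City income tax: $9,501.85 × 0.03 = $285.06
PFL insurance: $10,328.10 × 0.01 = $103.28
Parking deduction: $381.70
Charitable contribution: $284.38
Total deductions = $826.25 + $2,185.43 + $380.07 + $285.06 + $103.28 + $381.70 + $284.38 = $4,446.17
Net pay = $10,328.10 − $4,446.17 = $5,881.93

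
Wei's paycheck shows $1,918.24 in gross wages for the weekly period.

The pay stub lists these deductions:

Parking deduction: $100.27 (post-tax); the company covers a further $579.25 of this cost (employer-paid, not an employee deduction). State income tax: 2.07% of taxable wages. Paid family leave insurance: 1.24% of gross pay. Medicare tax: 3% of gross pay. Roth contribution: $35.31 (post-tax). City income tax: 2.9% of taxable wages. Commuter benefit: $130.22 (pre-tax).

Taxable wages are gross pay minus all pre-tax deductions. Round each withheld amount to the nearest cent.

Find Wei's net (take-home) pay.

$1,482.24

Commuter benefit: $130.22
Taxable wages = $1,918.24 − $130.22 = $1,788.02
City income tax: $1,788.02 × 0.029 = $51.85
State income tax: $1,788.02 × 0.0207 = $37.01
Medicare tax: $1,918.24 × 0.03 = $57.55
Paid family leave insurance: $1,918.24 × 0.0124 = $23.79
Roth contribution: $35.31
Parking deduction: $100.27
(Employer's $579.25 toward parking deduction is not withheld from the employee.)
Total deductions = $130.22 + $51.85 + $37.01 + $57.55 + $23.79 + $35.31 + $100.27 = $436.00
Net pay = $1,918.24 − $436.00 = $1,482.24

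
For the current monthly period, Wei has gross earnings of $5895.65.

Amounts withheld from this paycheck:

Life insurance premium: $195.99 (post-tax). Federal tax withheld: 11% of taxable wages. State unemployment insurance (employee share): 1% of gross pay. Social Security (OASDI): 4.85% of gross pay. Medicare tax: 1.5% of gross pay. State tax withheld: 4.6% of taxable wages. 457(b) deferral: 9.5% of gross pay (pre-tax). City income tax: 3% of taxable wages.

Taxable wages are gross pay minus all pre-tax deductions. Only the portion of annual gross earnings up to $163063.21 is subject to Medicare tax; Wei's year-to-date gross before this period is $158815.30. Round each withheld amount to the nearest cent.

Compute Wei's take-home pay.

$3738.53

457(b) deferral: $5895.65 × 0.095 = $560.09
Taxable wages = $5895.65 − $560.09 = $5335.56
City income tax: $5335.56 × 0.03 = $160.07
Federal tax withheld: $5335.56 × 0.11 = $586.91
State tax withheld: $5335.56 × 0.046 = $245.44
Medicare tax: only $163063.21 − $158815.30 = $4247.91 of this check is subject → $4247.91 × 0.015 = $63.72
Social Security (OASDI): $5895.65 × 0.0485 = $285.94
State unemployment insurance (employee share): $5895.65 × 0.01 = $58.96
Life insurance premium: $195.99
Total deductions = $560.09 + $160.07 + $586.91 + $245.44 + $63.72 + $285.94 + $58.96 + $195.99 = $2157.12
Net pay = $5895.65 − $2157.12 = $3738.53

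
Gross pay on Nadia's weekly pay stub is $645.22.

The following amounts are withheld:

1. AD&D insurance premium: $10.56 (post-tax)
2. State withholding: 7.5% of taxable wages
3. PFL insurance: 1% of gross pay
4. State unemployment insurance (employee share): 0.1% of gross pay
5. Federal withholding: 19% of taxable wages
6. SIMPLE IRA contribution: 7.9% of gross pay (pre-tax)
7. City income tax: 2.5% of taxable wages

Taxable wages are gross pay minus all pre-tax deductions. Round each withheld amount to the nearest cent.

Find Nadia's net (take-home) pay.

SIMPLE IRA contribution: $645.22 × 0.079 = $50.97
Taxable wages = $645.22 − $50.97 = $594.25
State withholding: $594.25 × 0.075 = $44.57
City income tax: $594.25 × 0.025 = $14.86
Federal withholding: $594.25 × 0.19 = $112.91
PFL insurance: $645.22 × 0.01 = $6.45
State unemployment insurance (employee share): $645.22 × 0.001 = $0.65
AD&D insurance premium: $10.56
Total deductions = $50.97 + $44.57 + $14.86 + $112.91 + $6.45 + $0.65 + $10.56 = $240.97
Net pay = $645.22 − $240.97 = $404.25

$404.25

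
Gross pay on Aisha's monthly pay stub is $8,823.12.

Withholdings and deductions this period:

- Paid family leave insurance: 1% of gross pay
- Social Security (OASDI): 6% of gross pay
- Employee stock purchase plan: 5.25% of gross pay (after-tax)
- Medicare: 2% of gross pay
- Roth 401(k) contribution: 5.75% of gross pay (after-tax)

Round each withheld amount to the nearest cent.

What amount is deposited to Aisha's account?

$7,058.50

Paid family leave insurance: $8,823.12 × 0.01 = $88.23
Social Security (OASDI): $8,823.12 × 0.06 = $529.39
Medicare: $8,823.12 × 0.02 = $176.46
Roth 401(k) contribution: $8,823.12 × 0.0575 = $507.33
Employee stock purchase plan: $8,823.12 × 0.0525 = $463.21
Total deductions = $88.23 + $529.39 + $176.46 + $507.33 + $463.21 = $1,764.62
Net pay = $8,823.12 − $1,764.62 = $7,058.50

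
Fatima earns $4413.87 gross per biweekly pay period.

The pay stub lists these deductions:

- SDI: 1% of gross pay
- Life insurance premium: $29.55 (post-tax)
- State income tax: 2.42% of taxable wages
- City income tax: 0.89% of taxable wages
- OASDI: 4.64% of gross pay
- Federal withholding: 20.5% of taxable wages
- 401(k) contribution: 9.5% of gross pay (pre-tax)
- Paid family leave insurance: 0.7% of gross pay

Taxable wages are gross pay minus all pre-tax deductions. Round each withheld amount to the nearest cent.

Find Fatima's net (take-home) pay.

$2734.06

401(k) contribution: $4413.87 × 0.095 = $419.32
Taxable wages = $4413.87 − $419.32 = $3994.55
State income tax: $3994.55 × 0.0242 = $96.67
City income tax: $3994.55 × 0.0089 = $35.55
Federal withholding: $3994.55 × 0.205 = $818.88
OASDI: $4413.87 × 0.0464 = $204.80
SDI: $4413.87 × 0.01 = $44.14
Paid family leave insurance: $4413.87 × 0.007 = $30.90
Life insurance premium: $29.55
Total deductions = $419.32 + $96.67 + $35.55 + $818.88 + $204.80 + $44.14 + $30.90 + $29.55 = $1679.81
Net pay = $4413.87 − $1679.81 = $2734.06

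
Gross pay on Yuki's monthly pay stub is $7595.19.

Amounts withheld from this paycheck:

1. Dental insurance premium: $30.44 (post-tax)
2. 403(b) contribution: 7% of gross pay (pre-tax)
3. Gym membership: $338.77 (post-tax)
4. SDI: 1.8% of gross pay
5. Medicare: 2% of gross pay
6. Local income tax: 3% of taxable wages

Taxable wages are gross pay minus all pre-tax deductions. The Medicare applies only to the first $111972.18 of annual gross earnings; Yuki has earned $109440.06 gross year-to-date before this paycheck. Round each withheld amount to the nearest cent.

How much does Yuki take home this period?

403(b) contribution: $7595.19 × 0.07 = $531.66
Taxable wages = $7595.19 − $531.66 = $7063.53
Local income tax: $7063.53 × 0.03 = $211.91
Medicare: only $111972.18 − $109440.06 = $2532.12 of this check is subject → $2532.12 × 0.02 = $50.64
SDI: $7595.19 × 0.018 = $136.71
Dental insurance premium: $30.44
Gym membership: $338.77
Total deductions = $531.66 + $211.91 + $50.64 + $136.71 + $30.44 + $338.77 = $1300.13
Net pay = $7595.19 − $1300.13 = $6295.06

$6295.06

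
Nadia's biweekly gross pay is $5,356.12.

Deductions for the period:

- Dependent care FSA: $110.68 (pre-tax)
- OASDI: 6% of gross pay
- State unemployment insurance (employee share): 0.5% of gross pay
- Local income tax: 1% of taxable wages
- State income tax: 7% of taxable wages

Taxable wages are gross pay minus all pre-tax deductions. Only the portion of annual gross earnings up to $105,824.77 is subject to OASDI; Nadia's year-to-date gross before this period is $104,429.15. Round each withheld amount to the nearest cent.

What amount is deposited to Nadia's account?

Dependent care FSA: $110.68
Taxable wages = $5,356.12 − $110.68 = $5,245.44
Local income tax: $5,245.44 × 0.01 = $52.45
State income tax: $5,245.44 × 0.07 = $367.18
State unemployment insurance (employee share): $5,356.12 × 0.005 = $26.78
OASDI: only $105,824.77 − $104,429.15 = $1,395.62 of this check is subject → $1,395.62 × 0.06 = $83.74
Total deductions = $110.68 + $52.45 + $367.18 + $26.78 + $83.74 = $640.83
Net pay = $5,356.12 − $640.83 = $4,715.29

$4,715.29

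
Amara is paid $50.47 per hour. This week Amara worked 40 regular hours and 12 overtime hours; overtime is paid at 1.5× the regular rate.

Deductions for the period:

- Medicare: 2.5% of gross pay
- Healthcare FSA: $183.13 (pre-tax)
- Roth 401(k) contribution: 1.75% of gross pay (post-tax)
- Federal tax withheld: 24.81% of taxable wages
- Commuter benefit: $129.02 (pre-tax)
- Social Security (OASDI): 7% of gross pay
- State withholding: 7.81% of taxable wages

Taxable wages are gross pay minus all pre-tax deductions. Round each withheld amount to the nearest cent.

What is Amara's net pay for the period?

$1432.74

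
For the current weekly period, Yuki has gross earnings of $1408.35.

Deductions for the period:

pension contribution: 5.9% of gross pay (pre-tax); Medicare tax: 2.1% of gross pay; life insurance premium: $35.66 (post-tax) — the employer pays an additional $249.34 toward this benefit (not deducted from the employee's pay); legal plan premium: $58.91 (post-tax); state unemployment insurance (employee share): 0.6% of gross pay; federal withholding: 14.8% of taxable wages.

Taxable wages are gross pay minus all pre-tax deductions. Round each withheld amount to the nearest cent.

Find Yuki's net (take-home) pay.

$996.52

Pension contribution: $1408.35 × 0.059 = $83.09
Taxable wages = $1408.35 − $83.09 = $1325.26
Federal withholding: $1325.26 × 0.148 = $196.14
Medicare tax: $1408.35 × 0.021 = $29.58
State unemployment insurance (employee share): $1408.35 × 0.006 = $8.45
Legal plan premium: $58.91
Life insurance premium: $35.66
(Employer's $249.34 toward life insurance premium is not withheld from the employee.)
Total deductions = $83.09 + $196.14 + $29.58 + $8.45 + $58.91 + $35.66 = $411.83
Net pay = $1408.35 − $411.83 = $996.52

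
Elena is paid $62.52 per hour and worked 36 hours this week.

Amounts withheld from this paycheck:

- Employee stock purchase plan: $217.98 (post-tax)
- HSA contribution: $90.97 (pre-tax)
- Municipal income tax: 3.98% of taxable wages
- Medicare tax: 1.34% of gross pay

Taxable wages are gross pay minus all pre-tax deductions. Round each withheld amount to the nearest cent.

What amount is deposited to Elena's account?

$1,825.65

Gross pay: 36 × $62.52 = $2,250.72
HSA contribution: $90.97
Taxable wages = $2,250.72 − $90.97 = $2,159.75
Municipal income tax: $2,159.75 × 0.0398 = $85.96
Medicare tax: $2,250.72 × 0.0134 = $30.16
Employee stock purchase plan: $217.98
Total deductions = $90.97 + $85.96 + $30.16 + $217.98 = $425.07
Net pay = $2,250.72 − $425.07 = $1,825.65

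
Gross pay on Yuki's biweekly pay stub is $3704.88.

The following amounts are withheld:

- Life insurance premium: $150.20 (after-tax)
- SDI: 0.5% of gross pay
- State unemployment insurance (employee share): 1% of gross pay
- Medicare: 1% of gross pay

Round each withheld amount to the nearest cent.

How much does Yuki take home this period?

Medicare: $3704.88 × 0.01 = $37.05
SDI: $3704.88 × 0.005 = $18.52
State unemployment insurance (employee share): $3704.88 × 0.01 = $37.05
Life insurance premium: $150.20
Total deductions = $37.05 + $18.52 + $37.05 + $150.20 = $242.82
Net pay = $3704.88 − $242.82 = $3462.06

$3462.06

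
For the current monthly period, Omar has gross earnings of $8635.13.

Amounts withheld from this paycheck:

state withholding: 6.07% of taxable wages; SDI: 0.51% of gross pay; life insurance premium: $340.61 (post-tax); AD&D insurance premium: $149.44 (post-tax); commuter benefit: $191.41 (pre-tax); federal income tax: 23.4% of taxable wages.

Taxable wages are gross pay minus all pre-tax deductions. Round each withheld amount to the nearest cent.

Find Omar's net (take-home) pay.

Commuter benefit: $191.41
Taxable wages = $8635.13 − $191.41 = $8443.72
Federal income tax: $8443.72 × 0.234 = $1975.83
State withholding: $8443.72 × 0.0607 = $512.53
SDI: $8635.13 × 0.0051 = $44.04
Life insurance premium: $340.61
AD&D insurance premium: $149.44
Total deductions = $191.41 + $1975.83 + $512.53 + $44.04 + $340.61 + $149.44 = $3213.86
Net pay = $8635.13 − $3213.86 = $5421.27

$5421.27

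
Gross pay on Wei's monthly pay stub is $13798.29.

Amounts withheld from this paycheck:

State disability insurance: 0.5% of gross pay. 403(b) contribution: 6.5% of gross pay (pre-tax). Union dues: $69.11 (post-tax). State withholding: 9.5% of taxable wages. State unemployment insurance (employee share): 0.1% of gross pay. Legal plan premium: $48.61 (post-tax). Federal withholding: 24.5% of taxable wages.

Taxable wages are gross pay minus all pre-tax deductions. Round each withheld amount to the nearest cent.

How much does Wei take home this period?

$8314.42

403(b) contribution: $13798.29 × 0.065 = $896.89
Taxable wages = $13798.29 − $896.89 = $12901.40
State withholding: $12901.40 × 0.095 = $1225.63
Federal withholding: $12901.40 × 0.245 = $3160.84
State unemployment insurance (employee share): $13798.29 × 0.001 = $13.80
State disability insurance: $13798.29 × 0.005 = $68.99
Union dues: $69.11
Legal plan premium: $48.61
Total deductions = $896.89 + $1225.63 + $3160.84 + $13.80 + $68.99 + $69.11 + $48.61 = $5483.87
Net pay = $13798.29 − $5483.87 = $8314.42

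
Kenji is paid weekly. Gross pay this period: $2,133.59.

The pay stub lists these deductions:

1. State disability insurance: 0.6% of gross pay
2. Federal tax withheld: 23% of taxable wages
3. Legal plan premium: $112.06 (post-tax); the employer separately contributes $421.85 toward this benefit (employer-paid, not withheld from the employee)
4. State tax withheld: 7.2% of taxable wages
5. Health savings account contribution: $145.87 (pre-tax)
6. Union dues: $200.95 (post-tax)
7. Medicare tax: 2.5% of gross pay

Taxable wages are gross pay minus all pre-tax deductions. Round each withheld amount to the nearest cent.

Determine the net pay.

Health savings account contribution: $145.87
Taxable wages = $2,133.59 − $145.87 = $1,987.72
State tax withheld: $1,987.72 × 0.072 = $143.12
Federal tax withheld: $1,987.72 × 0.23 = $457.18
State disability insurance: $2,133.59 × 0.006 = $12.80
Medicare tax: $2,133.59 × 0.025 = $53.34
Legal plan premium: $112.06
Union dues: $200.95
(Employer's $421.85 toward legal plan premium is not withheld from the employee.)
Total deductions = $145.87 + $143.12 + $457.18 + $12.80 + $53.34 + $112.06 + $200.95 = $1,125.32
Net pay = $2,133.59 − $1,125.32 = $1,008.27

$1,008.27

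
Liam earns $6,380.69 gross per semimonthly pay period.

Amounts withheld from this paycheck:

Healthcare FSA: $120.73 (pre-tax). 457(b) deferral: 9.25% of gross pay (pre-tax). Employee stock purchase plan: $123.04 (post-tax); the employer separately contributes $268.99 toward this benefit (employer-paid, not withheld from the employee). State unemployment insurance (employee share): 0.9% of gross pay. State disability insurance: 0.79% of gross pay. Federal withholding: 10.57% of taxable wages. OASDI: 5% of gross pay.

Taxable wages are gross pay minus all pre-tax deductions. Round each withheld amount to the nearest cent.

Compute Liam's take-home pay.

$4,520.55

Healthcare FSA: $120.73
457(b) deferral: $6,380.69 × 0.0925 = $590.21
Pre-tax total = $120.73 + $590.21 = $710.94
Taxable wages = $6,380.69 − $710.94 = $5,669.75
Federal withholding: $5,669.75 × 0.1057 = $599.29
State disability insurance: $6,380.69 × 0.0079 = $50.41
OASDI: $6,380.69 × 0.05 = $319.03
State unemployment insurance (employee share): $6,380.69 × 0.009 = $57.43
Employee stock purchase plan: $123.04
(Employer's $268.99 toward employee stock purchase plan is not withheld from the employee.)
Total deductions = $120.73 + $590.21 + $599.29 + $50.41 + $319.03 + $57.43 + $123.04 = $1,860.14
Net pay = $6,380.69 − $1,860.14 = $4,520.55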